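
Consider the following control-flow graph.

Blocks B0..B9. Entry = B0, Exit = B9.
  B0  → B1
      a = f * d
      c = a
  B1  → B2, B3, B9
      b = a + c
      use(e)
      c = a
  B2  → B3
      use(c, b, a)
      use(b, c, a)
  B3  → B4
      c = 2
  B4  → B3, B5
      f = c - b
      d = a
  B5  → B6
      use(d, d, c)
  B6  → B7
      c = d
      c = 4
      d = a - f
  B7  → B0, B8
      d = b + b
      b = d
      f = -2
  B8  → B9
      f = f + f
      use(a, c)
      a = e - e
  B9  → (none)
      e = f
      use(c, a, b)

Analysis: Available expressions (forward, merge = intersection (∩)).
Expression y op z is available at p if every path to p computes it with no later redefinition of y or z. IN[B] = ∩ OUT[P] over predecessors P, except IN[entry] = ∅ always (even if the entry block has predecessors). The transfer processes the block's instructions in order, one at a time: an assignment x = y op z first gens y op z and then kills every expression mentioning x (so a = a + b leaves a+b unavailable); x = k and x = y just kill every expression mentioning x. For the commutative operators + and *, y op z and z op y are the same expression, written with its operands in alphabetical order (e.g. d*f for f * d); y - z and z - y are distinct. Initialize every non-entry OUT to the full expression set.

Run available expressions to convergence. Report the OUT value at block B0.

Answer: {d*f}

Working:
Per-block solution:
  B0:   IN={}   OUT={d*f}
  B1:   IN={d*f}   OUT={d*f}
  B2:   IN={d*f}   OUT={d*f}
  B3:   IN={}   OUT={}
  B4:   IN={}   OUT={c-b}
  B5:   IN={c-b}   OUT={c-b}
  B6:   IN={c-b}   OUT={a-f}
  B7:   IN={a-f}   OUT={}
  B8:   IN={}   OUT={e-e}
  B9:   IN={}   OUT={}

Merge at B0 (entry node, so the boundary value {} is joined with the incoming edge(s)): IN[B0] = {} ∩ OUT[B7] = {}
Applying B0's transfer function to that IN value gives OUT[B0] (row B0 above).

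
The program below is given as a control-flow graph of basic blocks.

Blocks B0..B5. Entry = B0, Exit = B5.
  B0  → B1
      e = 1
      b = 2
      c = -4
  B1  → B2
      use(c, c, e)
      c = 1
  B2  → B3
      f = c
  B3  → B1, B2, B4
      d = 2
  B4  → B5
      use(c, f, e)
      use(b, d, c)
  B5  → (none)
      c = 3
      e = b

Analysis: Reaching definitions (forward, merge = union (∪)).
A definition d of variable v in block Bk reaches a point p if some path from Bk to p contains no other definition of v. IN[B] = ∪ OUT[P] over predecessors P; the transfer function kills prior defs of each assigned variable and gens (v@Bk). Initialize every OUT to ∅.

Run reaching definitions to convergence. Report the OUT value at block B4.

Converged values:
  B0:   IN={}   OUT={b@B0, c@B0, e@B0}
  B1:   IN={b@B0, c@B0, c@B1, d@B3, e@B0, f@B2}   OUT={b@B0, c@B1, d@B3, e@B0, f@B2}
  B2:   IN={b@B0, c@B1, d@B3, e@B0, f@B2}   OUT={b@B0, c@B1, d@B3, e@B0, f@B2}
  B3:   IN={b@B0, c@B1, d@B3, e@B0, f@B2}   OUT={b@B0, c@B1, d@B3, e@B0, f@B2}
  B4:   IN={b@B0, c@B1, d@B3, e@B0, f@B2}   OUT={b@B0, c@B1, d@B3, e@B0, f@B2}
  B5:   IN={b@B0, c@B1, d@B3, e@B0, f@B2}   OUT={b@B0, c@B5, d@B3, e@B5, f@B2}

Merge at B4: IN[B4] = OUT[B3] = {b@B0, c@B1, d@B3, e@B0, f@B2}
Applying B4's transfer function to that IN value gives OUT[B4] (row B4 above).

Answer: {b@B0, c@B1, d@B3, e@B0, f@B2}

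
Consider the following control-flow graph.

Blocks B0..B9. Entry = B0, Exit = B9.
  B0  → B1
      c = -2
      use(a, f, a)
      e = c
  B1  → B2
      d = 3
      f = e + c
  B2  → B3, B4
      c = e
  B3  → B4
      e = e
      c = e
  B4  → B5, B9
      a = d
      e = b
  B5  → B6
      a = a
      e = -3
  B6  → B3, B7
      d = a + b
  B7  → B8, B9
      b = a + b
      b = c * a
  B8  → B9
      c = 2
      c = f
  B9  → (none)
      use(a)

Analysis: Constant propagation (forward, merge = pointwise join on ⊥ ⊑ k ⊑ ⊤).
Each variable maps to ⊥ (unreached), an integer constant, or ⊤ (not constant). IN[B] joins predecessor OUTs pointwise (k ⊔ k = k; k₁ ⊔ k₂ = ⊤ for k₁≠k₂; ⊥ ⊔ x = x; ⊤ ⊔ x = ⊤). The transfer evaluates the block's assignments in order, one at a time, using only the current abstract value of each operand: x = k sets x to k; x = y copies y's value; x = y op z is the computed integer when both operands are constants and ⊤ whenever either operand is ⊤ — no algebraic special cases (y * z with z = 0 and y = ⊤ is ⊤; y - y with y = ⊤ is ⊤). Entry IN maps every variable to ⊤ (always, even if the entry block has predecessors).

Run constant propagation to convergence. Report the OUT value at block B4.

Answer: {a: ⊤, b: ⊤, c: ⊤, d: ⊤, e: ⊤, f: -4}

Trace:
Converged values:
  B0:   IN=(all ⊤)   OUT={c:-2, e:-2; rest ⊤}
  B1:   IN={c:-2, e:-2; rest ⊤}   OUT={c:-2, d:3, e:-2, f:-4; rest ⊤}
  B2:   IN={c:-2, d:3, e:-2, f:-4; rest ⊤}   OUT={c:-2, d:3, e:-2, f:-4; rest ⊤}
  B3:   IN={f:-4; rest ⊤}   OUT={f:-4; rest ⊤}
  B4:   IN={f:-4; rest ⊤}   OUT={f:-4; rest ⊤}
  B5:   IN={f:-4; rest ⊤}   OUT={e:-3, f:-4; rest ⊤}
  B6:   IN={e:-3, f:-4; rest ⊤}   OUT={e:-3, f:-4; rest ⊤}
  B7:   IN={e:-3, f:-4; rest ⊤}   OUT={e:-3, f:-4; rest ⊤}
  B8:   IN={e:-3, f:-4; rest ⊤}   OUT={c:-4, e:-3, f:-4; rest ⊤}
  B9:   IN={f:-4; rest ⊤}   OUT={f:-4; rest ⊤}

Merge at B4: IN[B4] = OUT[B2] ⊔ OUT[B3] = {a: ⊤, b: ⊤, c: ⊤, d: ⊤, e: ⊤, f: -4}
Applying B4's transfer function to that IN value gives OUT[B4] (row B4 above).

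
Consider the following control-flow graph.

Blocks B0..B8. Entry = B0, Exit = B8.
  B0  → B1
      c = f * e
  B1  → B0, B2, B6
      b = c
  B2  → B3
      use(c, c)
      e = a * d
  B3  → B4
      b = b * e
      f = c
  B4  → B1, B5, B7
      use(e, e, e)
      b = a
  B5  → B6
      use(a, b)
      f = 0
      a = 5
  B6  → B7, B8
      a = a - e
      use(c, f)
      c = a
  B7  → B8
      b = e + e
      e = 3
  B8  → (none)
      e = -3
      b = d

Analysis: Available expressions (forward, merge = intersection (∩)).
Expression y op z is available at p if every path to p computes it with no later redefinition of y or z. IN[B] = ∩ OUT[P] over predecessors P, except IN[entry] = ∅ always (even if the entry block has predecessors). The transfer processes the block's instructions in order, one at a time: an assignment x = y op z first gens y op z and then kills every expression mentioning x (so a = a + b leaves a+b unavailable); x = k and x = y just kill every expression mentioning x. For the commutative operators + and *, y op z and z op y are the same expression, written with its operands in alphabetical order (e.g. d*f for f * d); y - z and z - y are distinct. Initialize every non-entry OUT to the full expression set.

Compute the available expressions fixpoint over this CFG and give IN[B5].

Fixpoint table:
  B0:  IN={}  OUT={e*f}
  B1:  IN={}  OUT={}
  B2:  IN={}  OUT={a*d}
  B3:  IN={a*d}  OUT={a*d}
  B4:  IN={a*d}  OUT={a*d}
  B5:  IN={a*d}  OUT={}
  B6:  IN={}  OUT={}
  B7:  IN={}  OUT={}
  B8:  IN={}  OUT={}

Merge at B5: IN[B5] = OUT[B4] = {a*d}

Answer: {a*d}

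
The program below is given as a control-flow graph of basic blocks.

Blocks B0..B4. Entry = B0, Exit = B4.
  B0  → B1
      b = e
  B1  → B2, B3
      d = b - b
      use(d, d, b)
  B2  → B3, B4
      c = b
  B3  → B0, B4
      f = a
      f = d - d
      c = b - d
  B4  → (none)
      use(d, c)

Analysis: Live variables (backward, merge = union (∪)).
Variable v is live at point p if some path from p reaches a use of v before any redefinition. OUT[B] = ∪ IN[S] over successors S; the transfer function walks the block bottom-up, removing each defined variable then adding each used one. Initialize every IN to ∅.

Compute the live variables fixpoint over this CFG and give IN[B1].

Answer: {a, b, e}

Working:
Fixpoint table:
  B0:   IN={a, e}   OUT={a, b, e}
  B1:   IN={a, b, e}   OUT={a, b, d, e}
  B2:   IN={a, b, d, e}   OUT={a, b, c, d, e}
  B3:   IN={a, b, d, e}   OUT={a, c, d, e}
  B4:   IN={c, d}   OUT={}

Merge at B1: OUT[B1] = IN[B2] ⊔ IN[B3] = {a, b, d, e}
Applying B1's transfer function to that OUT value gives IN[B1] (row B1 above).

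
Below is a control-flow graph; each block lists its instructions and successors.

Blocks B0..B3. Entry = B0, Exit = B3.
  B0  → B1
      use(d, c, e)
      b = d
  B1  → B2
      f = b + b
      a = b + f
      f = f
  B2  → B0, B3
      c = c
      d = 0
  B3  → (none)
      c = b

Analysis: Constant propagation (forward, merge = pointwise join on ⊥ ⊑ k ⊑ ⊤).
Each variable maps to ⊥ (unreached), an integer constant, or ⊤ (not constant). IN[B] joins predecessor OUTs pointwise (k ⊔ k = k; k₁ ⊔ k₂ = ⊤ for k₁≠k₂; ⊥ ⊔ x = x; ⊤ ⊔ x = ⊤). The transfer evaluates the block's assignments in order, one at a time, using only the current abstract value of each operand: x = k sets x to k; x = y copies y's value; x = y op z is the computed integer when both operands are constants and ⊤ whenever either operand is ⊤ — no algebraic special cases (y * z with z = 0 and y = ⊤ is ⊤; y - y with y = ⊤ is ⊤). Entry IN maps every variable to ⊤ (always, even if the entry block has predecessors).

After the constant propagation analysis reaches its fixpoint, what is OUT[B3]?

Answer: {a: ⊤, b: ⊤, c: ⊤, d: 0, e: ⊤, f: ⊤}

Trace:
Converged values:
  B0:   IN=(all ⊤)   OUT=(all ⊤)
  B1:   IN=(all ⊤)   OUT=(all ⊤)
  B2:   IN=(all ⊤)   OUT={d:0; rest ⊤}
  B3:   IN={d:0; rest ⊤}   OUT={d:0; rest ⊤}

Merge at B3: IN[B3] = OUT[B2] = {a: ⊤, b: ⊤, c: ⊤, d: 0, e: ⊤, f: ⊤}
Applying B3's transfer function to that IN value gives OUT[B3] (row B3 above).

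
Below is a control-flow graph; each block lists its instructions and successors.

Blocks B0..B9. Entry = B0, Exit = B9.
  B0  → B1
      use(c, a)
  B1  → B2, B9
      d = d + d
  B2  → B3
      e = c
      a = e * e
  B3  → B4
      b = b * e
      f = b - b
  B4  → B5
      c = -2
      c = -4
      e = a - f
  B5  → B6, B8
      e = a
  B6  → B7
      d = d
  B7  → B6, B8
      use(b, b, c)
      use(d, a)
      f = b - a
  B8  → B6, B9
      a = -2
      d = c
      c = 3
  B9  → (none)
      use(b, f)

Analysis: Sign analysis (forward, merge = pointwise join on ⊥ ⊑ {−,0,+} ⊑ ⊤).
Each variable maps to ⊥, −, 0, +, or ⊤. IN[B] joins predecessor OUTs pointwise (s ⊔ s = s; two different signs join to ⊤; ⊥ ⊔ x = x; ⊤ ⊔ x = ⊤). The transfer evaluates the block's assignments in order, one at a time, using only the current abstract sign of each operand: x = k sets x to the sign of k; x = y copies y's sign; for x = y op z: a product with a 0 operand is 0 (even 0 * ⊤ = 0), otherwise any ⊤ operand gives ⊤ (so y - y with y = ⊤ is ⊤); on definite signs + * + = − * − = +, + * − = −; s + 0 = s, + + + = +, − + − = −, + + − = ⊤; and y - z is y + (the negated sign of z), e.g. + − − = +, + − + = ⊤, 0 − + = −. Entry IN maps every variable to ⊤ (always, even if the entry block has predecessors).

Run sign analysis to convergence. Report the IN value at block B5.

Answer: {a: ⊤, b: ⊤, c: -, d: ⊤, e: ⊤, f: ⊤}

Working:
Per-block solution:
  B0:  IN=(all ⊤)  OUT=(all ⊤)
  B1:  IN=(all ⊤)  OUT=(all ⊤)
  B2:  IN=(all ⊤)  OUT=(all ⊤)
  B3:  IN=(all ⊤)  OUT=(all ⊤)
  B4:  IN=(all ⊤)  OUT={c:-; rest ⊤}
  B5:  IN={c:-; rest ⊤}  OUT={c:-; rest ⊤}
  B6:  IN=(all ⊤)  OUT=(all ⊤)
  B7:  IN=(all ⊤)  OUT=(all ⊤)
  B8:  IN=(all ⊤)  OUT={a:-, c:+; rest ⊤}
  B9:  IN=(all ⊤)  OUT=(all ⊤)

Merge at B5: IN[B5] = OUT[B4] = {a: ⊤, b: ⊤, c: -, d: ⊤, e: ⊤, f: ⊤}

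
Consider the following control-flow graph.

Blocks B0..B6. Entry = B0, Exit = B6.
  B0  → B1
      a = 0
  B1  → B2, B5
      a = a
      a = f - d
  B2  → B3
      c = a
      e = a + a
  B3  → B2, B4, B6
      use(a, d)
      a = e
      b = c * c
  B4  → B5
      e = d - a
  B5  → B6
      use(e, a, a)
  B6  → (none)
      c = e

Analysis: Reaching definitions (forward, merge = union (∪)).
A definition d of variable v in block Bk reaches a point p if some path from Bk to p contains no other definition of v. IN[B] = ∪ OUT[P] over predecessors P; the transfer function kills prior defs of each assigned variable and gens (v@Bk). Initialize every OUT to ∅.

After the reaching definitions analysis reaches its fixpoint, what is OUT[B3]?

Answer: {a@B3, b@B3, c@B2, e@B2}

Working:
Converged values:
  B0:   IN={}   OUT={a@B0}
  B1:   IN={a@B0}   OUT={a@B1}
  B2:   IN={a@B1, a@B3, b@B3, c@B2, e@B2}   OUT={a@B1, a@B3, b@B3, c@B2, e@B2}
  B3:   IN={a@B1, a@B3, b@B3, c@B2, e@B2}   OUT={a@B3, b@B3, c@B2, e@B2}
  B4:   IN={a@B3, b@B3, c@B2, e@B2}   OUT={a@B3, b@B3, c@B2, e@B4}
  B5:   IN={a@B1, a@B3, b@B3, c@B2, e@B4}   OUT={a@B1, a@B3, b@B3, c@B2, e@B4}
  B6:   IN={a@B1, a@B3, b@B3, c@B2, e@B2, e@B4}   OUT={a@B1, a@B3, b@B3, c@B6, e@B2, e@B4}

Merge at B3: IN[B3] = OUT[B2] = {a@B1, a@B3, b@B3, c@B2, e@B2}
Applying B3's transfer function to that IN value gives OUT[B3] (row B3 above).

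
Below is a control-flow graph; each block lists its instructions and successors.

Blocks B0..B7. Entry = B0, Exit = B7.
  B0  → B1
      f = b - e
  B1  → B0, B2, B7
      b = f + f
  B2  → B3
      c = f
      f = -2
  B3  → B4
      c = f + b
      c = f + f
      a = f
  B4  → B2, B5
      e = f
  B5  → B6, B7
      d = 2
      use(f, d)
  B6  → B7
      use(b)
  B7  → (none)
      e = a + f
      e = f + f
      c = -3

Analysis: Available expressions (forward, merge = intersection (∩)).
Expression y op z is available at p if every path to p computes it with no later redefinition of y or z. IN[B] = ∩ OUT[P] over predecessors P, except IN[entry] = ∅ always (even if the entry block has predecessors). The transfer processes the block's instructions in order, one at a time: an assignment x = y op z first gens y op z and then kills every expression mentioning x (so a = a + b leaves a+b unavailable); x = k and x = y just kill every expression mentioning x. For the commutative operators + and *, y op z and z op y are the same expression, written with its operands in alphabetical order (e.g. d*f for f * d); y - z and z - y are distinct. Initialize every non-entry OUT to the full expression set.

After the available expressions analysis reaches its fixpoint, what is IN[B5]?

Answer: {b+f, f+f}

Working:
Fixpoint table:
  B0:  IN={}  OUT={b-e}
  B1:  IN={b-e}  OUT={f+f}
  B2:  IN={f+f}  OUT={}
  B3:  IN={}  OUT={b+f, f+f}
  B4:  IN={b+f, f+f}  OUT={b+f, f+f}
  B5:  IN={b+f, f+f}  OUT={b+f, f+f}
  B6:  IN={b+f, f+f}  OUT={b+f, f+f}
  B7:  IN={f+f}  OUT={a+f, f+f}

Merge at B5: IN[B5] = OUT[B4] = {b+f, f+f}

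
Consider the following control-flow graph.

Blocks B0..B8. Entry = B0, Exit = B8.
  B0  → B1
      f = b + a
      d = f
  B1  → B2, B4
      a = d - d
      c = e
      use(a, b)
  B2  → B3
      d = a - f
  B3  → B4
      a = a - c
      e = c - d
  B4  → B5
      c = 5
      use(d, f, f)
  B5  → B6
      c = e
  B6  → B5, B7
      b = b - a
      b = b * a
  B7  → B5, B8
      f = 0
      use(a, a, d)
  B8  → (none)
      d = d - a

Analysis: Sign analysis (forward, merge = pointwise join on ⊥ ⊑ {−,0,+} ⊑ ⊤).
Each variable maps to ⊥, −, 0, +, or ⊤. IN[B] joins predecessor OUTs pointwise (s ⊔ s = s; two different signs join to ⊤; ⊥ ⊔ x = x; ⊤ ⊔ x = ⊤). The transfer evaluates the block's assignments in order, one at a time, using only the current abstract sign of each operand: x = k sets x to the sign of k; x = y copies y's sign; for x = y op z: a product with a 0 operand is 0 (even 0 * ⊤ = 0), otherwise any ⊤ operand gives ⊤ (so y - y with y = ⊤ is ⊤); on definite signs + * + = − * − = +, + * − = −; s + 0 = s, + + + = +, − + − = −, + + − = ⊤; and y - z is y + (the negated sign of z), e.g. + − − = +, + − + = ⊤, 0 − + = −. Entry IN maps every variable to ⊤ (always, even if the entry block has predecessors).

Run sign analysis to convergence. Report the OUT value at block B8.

Per-block solution:
  B0:  IN=(all ⊤)  OUT=(all ⊤)
  B1:  IN=(all ⊤)  OUT=(all ⊤)
  B2:  IN=(all ⊤)  OUT=(all ⊤)
  B3:  IN=(all ⊤)  OUT=(all ⊤)
  B4:  IN=(all ⊤)  OUT={c:+; rest ⊤}
  B5:  IN=(all ⊤)  OUT=(all ⊤)
  B6:  IN=(all ⊤)  OUT=(all ⊤)
  B7:  IN=(all ⊤)  OUT={f:0; rest ⊤}
  B8:  IN={f:0; rest ⊤}  OUT={f:0; rest ⊤}

Merge at B8: IN[B8] = OUT[B7] = {a: ⊤, b: ⊤, c: ⊤, d: ⊤, e: ⊤, f: 0}
Applying B8's transfer function to that IN value gives OUT[B8] (row B8 above).

Answer: {a: ⊤, b: ⊤, c: ⊤, d: ⊤, e: ⊤, f: 0}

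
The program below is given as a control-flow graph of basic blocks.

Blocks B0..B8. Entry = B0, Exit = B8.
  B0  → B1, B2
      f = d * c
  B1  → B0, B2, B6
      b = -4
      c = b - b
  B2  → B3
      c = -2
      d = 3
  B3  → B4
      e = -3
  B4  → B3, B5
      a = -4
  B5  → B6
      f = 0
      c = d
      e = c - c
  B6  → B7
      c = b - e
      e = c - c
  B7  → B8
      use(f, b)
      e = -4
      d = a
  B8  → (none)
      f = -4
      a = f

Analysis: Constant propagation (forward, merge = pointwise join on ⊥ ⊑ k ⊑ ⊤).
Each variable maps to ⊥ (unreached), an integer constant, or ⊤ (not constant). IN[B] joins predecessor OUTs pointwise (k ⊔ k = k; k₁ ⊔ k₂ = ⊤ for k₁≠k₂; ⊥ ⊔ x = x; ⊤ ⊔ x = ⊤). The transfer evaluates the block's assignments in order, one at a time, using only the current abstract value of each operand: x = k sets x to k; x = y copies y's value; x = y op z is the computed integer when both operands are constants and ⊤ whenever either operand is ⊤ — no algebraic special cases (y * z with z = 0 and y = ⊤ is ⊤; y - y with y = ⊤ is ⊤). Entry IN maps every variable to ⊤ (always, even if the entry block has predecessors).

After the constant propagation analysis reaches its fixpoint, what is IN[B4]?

Answer: {a: ⊤, b: ⊤, c: -2, d: 3, e: -3, f: ⊤}

Derivation:
Converged values:
  B0: | IN=(all ⊤) | OUT=(all ⊤)
  B1: | IN=(all ⊤) | OUT={b:-4, c:0; rest ⊤}
  B2: | IN=(all ⊤) | OUT={c:-2, d:3; rest ⊤}
  B3: | IN={c:-2, d:3; rest ⊤} | OUT={c:-2, d:3, e:-3; rest ⊤}
  B4: | IN={c:-2, d:3, e:-3; rest ⊤} | OUT={a:-4, c:-2, d:3, e:-3; rest ⊤}
  B5: | IN={a:-4, c:-2, d:3, e:-3; rest ⊤} | OUT={a:-4, c:3, d:3, e:0, f:0; rest ⊤}
  B6: | IN=(all ⊤) | OUT=(all ⊤)
  B7: | IN=(all ⊤) | OUT={e:-4; rest ⊤}
  B8: | IN={e:-4; rest ⊤} | OUT={a:-4, e:-4, f:-4; rest ⊤}

Merge at B4: IN[B4] = OUT[B3] = {a: ⊤, b: ⊤, c: -2, d: 3, e: -3, f: ⊤}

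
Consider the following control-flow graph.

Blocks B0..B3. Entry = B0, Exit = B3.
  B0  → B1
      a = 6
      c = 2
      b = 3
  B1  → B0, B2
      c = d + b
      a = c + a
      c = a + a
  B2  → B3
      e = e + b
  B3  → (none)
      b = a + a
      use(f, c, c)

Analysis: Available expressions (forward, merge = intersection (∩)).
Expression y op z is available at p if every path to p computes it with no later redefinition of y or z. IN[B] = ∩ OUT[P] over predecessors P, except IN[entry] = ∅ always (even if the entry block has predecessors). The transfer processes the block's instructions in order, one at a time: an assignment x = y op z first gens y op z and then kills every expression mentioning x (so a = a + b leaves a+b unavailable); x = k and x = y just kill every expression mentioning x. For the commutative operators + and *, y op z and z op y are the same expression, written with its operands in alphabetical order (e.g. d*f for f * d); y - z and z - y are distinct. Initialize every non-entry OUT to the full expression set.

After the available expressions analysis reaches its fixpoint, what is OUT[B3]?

Fixpoint table:
  B0:   IN={}   OUT={}
  B1:   IN={}   OUT={a+a, b+d}
  B2:   IN={a+a, b+d}   OUT={a+a, b+d}
  B3:   IN={a+a, b+d}   OUT={a+a}

Merge at B3: IN[B3] = OUT[B2] = {a+a, b+d}
Applying B3's transfer function to that IN value gives OUT[B3] (row B3 above).

Answer: {a+a}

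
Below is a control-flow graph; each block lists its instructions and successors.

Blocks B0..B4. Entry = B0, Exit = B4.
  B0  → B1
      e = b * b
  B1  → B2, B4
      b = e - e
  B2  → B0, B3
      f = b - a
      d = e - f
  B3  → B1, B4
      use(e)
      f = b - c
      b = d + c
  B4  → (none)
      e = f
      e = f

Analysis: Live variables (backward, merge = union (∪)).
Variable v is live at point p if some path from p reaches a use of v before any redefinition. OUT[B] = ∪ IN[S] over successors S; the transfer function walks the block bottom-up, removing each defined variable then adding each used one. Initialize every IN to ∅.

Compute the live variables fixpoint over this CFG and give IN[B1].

Converged values:
  B0:  IN={a, b, c, f}  OUT={a, c, e, f}
  B1:  IN={a, c, e, f}  OUT={a, b, c, e, f}
  B2:  IN={a, b, c, e}  OUT={a, b, c, d, e, f}
  B3:  IN={a, b, c, d, e}  OUT={a, c, e, f}
  B4:  IN={f}  OUT={}

Merge at B1: OUT[B1] = IN[B2] ⊔ IN[B4] = {a, b, c, e, f}
Applying B1's transfer function to that OUT value gives IN[B1] (row B1 above).

Answer: {a, c, e, f}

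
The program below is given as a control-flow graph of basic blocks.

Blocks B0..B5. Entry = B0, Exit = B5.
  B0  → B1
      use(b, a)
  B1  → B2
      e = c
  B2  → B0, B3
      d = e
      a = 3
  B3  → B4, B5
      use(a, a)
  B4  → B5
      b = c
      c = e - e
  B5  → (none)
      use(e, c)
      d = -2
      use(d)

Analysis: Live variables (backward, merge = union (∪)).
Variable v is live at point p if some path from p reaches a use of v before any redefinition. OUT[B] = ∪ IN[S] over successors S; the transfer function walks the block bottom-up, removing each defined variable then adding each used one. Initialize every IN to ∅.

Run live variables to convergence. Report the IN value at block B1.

Answer: {b, c}

Working:
Fixpoint table:
  B0: | IN={a, b, c} | OUT={b, c}
  B1: | IN={b, c} | OUT={b, c, e}
  B2: | IN={b, c, e} | OUT={a, b, c, e}
  B3: | IN={a, c, e} | OUT={c, e}
  B4: | IN={c, e} | OUT={c, e}
  B5: | IN={c, e} | OUT={}

Merge at B1: OUT[B1] = IN[B2] = {b, c, e}
Applying B1's transfer function to that OUT value gives IN[B1] (row B1 above).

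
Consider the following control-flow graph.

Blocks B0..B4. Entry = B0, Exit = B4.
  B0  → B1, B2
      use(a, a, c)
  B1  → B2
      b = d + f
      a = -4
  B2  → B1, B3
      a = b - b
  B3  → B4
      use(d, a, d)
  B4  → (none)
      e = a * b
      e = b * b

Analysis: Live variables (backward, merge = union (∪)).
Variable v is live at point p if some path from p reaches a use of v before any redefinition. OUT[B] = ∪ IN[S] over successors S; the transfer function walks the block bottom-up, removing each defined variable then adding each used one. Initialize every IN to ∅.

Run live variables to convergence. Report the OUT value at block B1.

Answer: {b, d, f}

Trace:
Converged values:
  B0:   IN={a, b, c, d, f}   OUT={b, d, f}
  B1:   IN={d, f}   OUT={b, d, f}
  B2:   IN={b, d, f}   OUT={a, b, d, f}
  B3:   IN={a, b, d}   OUT={a, b}
  B4:   IN={a, b}   OUT={}

Merge at B1: OUT[B1] = IN[B2] = {b, d, f}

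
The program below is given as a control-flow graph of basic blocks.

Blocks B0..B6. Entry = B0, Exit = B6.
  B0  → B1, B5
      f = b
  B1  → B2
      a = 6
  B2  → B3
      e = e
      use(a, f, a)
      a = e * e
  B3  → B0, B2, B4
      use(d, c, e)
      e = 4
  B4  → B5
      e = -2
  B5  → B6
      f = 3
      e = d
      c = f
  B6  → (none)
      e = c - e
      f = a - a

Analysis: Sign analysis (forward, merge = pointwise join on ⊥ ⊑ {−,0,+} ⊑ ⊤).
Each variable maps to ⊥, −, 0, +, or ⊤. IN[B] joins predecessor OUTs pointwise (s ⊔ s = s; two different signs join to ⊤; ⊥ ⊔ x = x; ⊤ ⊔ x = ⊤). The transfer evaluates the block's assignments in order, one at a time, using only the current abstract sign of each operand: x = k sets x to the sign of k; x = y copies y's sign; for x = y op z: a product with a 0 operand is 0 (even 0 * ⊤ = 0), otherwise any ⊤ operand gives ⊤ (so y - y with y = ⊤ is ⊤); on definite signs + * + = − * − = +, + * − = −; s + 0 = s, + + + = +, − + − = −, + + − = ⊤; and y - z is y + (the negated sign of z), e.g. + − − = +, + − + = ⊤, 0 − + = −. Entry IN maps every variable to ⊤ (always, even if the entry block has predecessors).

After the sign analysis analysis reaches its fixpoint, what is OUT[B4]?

Answer: {a: ⊤, b: ⊤, c: ⊤, d: ⊤, e: -, f: ⊤}

Trace:
Converged values:
  B0:  IN=(all ⊤)  OUT=(all ⊤)
  B1:  IN=(all ⊤)  OUT={a:+; rest ⊤}
  B2:  IN=(all ⊤)  OUT=(all ⊤)
  B3:  IN=(all ⊤)  OUT={e:+; rest ⊤}
  B4:  IN={e:+; rest ⊤}  OUT={e:-; rest ⊤}
  B5:  IN=(all ⊤)  OUT={c:+, f:+; rest ⊤}
  B6:  IN={c:+, f:+; rest ⊤}  OUT={c:+; rest ⊤}

Merge at B4: IN[B4] = OUT[B3] = {a: ⊤, b: ⊤, c: ⊤, d: ⊤, e: +, f: ⊤}
Applying B4's transfer function to that IN value gives OUT[B4] (row B4 above).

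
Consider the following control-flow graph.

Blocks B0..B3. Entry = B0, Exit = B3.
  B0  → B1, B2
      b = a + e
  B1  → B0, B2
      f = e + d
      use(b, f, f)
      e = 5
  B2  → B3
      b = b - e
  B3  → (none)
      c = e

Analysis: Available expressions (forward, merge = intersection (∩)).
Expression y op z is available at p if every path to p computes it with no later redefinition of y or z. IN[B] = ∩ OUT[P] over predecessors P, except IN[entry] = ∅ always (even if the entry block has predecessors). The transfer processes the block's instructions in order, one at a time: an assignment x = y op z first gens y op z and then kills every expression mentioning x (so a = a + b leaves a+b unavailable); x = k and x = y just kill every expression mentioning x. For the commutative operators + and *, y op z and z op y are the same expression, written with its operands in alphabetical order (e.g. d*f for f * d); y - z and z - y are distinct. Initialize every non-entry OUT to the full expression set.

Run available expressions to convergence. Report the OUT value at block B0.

Answer: {a+e}

Working:
Per-block solution:
  B0:   IN={}   OUT={a+e}
  B1:   IN={a+e}   OUT={}
  B2:   IN={}   OUT={}
  B3:   IN={}   OUT={}

Merge at B0 (entry node, so the boundary value {} is joined with the incoming edge(s)): IN[B0] = {} ∩ OUT[B1] = {}
Applying B0's transfer function to that IN value gives OUT[B0] (row B0 above).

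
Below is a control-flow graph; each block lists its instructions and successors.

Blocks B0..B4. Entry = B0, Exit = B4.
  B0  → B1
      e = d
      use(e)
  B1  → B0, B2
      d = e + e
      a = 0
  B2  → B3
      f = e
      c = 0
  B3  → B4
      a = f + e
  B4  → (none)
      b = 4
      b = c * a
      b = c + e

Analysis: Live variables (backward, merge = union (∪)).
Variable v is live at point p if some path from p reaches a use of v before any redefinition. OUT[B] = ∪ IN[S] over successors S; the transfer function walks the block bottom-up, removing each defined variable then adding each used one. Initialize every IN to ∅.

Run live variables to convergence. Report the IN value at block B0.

Answer: {d}

Derivation:
Fixpoint table:
  B0:   IN={d}   OUT={e}
  B1:   IN={e}   OUT={d, e}
  B2:   IN={e}   OUT={c, e, f}
  B3:   IN={c, e, f}   OUT={a, c, e}
  B4:   IN={a, c, e}   OUT={}

Merge at B0: OUT[B0] = IN[B1] = {e}
Applying B0's transfer function to that OUT value gives IN[B0] (row B0 above).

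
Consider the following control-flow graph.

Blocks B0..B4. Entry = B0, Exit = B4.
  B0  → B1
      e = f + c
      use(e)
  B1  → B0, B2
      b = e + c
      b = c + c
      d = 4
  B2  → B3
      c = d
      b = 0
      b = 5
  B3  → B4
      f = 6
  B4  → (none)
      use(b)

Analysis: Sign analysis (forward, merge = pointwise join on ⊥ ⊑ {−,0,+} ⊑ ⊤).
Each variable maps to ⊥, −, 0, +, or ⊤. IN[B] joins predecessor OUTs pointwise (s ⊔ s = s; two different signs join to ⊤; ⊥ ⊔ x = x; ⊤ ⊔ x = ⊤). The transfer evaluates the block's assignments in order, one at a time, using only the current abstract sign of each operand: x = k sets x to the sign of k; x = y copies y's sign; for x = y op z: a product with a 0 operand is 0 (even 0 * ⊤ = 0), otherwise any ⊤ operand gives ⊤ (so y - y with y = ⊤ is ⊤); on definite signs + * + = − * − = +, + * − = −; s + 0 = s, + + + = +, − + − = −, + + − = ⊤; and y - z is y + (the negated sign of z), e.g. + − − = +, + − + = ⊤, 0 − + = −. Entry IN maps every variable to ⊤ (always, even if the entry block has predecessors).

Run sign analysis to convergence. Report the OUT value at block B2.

Converged values:
  B0: | IN=(all ⊤) | OUT=(all ⊤)
  B1: | IN=(all ⊤) | OUT={d:+; rest ⊤}
  B2: | IN={d:+; rest ⊤} | OUT={b:+, c:+, d:+; rest ⊤}
  B3: | IN={b:+, c:+, d:+; rest ⊤} | OUT={b:+, c:+, d:+, f:+; rest ⊤}
  B4: | IN={b:+, c:+, d:+, f:+; rest ⊤} | OUT={b:+, c:+, d:+, f:+; rest ⊤}

Merge at B2: IN[B2] = OUT[B1] = {a: ⊤, b: ⊤, c: ⊤, d: +, e: ⊤, f: ⊤}
Applying B2's transfer function to that IN value gives OUT[B2] (row B2 above).

Answer: {a: ⊤, b: +, c: +, d: +, e: ⊤, f: ⊤}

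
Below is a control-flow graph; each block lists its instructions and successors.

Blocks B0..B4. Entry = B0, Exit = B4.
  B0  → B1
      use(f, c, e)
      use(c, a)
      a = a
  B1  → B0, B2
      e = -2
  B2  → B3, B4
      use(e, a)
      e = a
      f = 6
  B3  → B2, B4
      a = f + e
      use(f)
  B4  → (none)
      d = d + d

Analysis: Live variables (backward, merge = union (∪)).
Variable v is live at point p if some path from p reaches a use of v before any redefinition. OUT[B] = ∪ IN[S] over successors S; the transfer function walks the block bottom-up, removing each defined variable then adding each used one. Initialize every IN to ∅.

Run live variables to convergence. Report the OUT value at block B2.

Answer: {d, e, f}

Derivation:
Fixpoint table:
  B0:  IN={a, c, d, e, f}  OUT={a, c, d, f}
  B1:  IN={a, c, d, f}  OUT={a, c, d, e, f}
  B2:  IN={a, d, e}  OUT={d, e, f}
  B3:  IN={d, e, f}  OUT={a, d, e}
  B4:  IN={d}  OUT={}

Merge at B2: OUT[B2] = IN[B3] ⊔ IN[B4] = {d, e, f}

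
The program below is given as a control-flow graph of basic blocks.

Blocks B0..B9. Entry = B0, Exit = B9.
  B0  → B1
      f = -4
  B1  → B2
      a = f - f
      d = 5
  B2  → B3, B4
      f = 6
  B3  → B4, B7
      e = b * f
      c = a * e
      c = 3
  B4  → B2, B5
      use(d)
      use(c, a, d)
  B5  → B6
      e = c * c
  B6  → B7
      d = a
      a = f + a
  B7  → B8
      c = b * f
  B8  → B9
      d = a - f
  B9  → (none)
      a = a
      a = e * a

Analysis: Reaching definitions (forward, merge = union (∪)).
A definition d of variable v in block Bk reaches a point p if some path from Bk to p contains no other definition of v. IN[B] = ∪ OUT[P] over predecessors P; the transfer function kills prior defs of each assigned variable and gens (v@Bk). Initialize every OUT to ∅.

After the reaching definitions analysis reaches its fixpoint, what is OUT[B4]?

Per-block solution:
  B0: | IN={} | OUT={f@B0}
  B1: | IN={f@B0} | OUT={a@B1, d@B1, f@B0}
  B2: | IN={a@B1, c@B3, d@B1, e@B3, f@B0, f@B2} | OUT={a@B1, c@B3, d@B1, e@B3, f@B2}
  B3: | IN={a@B1, c@B3, d@B1, e@B3, f@B2} | OUT={a@B1, c@B3, d@B1, e@B3, f@B2}
  B4: | IN={a@B1, c@B3, d@B1, e@B3, f@B2} | OUT={a@B1, c@B3, d@B1, e@B3, f@B2}
  B5: | IN={a@B1, c@B3, d@B1, e@B3, f@B2} | OUT={a@B1, c@B3, d@B1, e@B5, f@B2}
  B6: | IN={a@B1, c@B3, d@B1, e@B5, f@B2} | OUT={a@B6, c@B3, d@B6, e@B5, f@B2}
  B7: | IN={a@B1, a@B6, c@B3, d@B1, d@B6, e@B3, e@B5, f@B2} | OUT={a@B1, a@B6, c@B7, d@B1, d@B6, e@B3, e@B5, f@B2}
  B8: | IN={a@B1, a@B6, c@B7, d@B1, d@B6, e@B3, e@B5, f@B2} | OUT={a@B1, a@B6, c@B7, d@B8, e@B3, e@B5, f@B2}
  B9: | IN={a@B1, a@B6, c@B7, d@B8, e@B3, e@B5, f@B2} | OUT={a@B9, c@B7, d@B8, e@B3, e@B5, f@B2}

Merge at B4: IN[B4] = OUT[B2] ⊔ OUT[B3] = {a@B1, c@B3, d@B1, e@B3, f@B2}
Applying B4's transfer function to that IN value gives OUT[B4] (row B4 above).

Answer: {a@B1, c@B3, d@B1, e@B3, f@B2}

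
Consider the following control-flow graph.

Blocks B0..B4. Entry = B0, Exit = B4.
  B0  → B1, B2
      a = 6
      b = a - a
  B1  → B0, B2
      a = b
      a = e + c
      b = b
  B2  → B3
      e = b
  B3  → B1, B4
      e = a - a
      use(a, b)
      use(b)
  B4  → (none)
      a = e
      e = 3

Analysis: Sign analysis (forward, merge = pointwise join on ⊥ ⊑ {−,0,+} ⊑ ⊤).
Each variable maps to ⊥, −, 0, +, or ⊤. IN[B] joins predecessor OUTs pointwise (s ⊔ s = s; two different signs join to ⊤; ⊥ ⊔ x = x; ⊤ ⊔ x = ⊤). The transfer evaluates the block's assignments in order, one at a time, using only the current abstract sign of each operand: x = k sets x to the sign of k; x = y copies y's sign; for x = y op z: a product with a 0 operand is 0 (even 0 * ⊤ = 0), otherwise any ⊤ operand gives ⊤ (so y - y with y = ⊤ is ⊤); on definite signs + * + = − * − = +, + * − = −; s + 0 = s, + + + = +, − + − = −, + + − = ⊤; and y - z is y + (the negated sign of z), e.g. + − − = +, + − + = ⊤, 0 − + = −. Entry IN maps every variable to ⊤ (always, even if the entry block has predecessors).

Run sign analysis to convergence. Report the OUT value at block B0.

Answer: {a: +, b: ⊤, c: ⊤, d: ⊤, e: ⊤, f: ⊤}

Trace:
Fixpoint table:
  B0:   IN=(all ⊤)   OUT={a:+; rest ⊤}
  B1:   IN=(all ⊤)   OUT=(all ⊤)
  B2:   IN=(all ⊤)   OUT=(all ⊤)
  B3:   IN=(all ⊤)   OUT=(all ⊤)
  B4:   IN=(all ⊤)   OUT={e:+; rest ⊤}

Merge at B0 (entry node, so the boundary value (all ⊤) is joined with the incoming edge(s)): IN[B0] = (all ⊤) ⊔ OUT[B1] = {a: ⊤, b: ⊤, c: ⊤, d: ⊤, e: ⊤, f: ⊤}
Applying B0's transfer function to that IN value gives OUT[B0] (row B0 above).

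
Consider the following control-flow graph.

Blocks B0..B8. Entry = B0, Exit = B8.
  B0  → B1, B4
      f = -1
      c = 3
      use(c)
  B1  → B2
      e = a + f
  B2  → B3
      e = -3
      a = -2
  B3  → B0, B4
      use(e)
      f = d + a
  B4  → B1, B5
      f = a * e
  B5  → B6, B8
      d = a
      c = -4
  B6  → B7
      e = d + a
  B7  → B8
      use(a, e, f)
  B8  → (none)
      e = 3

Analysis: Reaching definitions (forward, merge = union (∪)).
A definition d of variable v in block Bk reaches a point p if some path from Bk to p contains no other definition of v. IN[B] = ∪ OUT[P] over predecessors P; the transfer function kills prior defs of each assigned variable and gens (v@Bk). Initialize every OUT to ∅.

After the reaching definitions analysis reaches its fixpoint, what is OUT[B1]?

Converged values:
  B0: | IN={a@B2, c@B0, e@B2, f@B3} | OUT={a@B2, c@B0, e@B2, f@B0}
  B1: | IN={a@B2, c@B0, e@B2, f@B0, f@B4} | OUT={a@B2, c@B0, e@B1, f@B0, f@B4}
  B2: | IN={a@B2, c@B0, e@B1, f@B0, f@B4} | OUT={a@B2, c@B0, e@B2, f@B0, f@B4}
  B3: | IN={a@B2, c@B0, e@B2, f@B0, f@B4} | OUT={a@B2, c@B0, e@B2, f@B3}
  B4: | IN={a@B2, c@B0, e@B2, f@B0, f@B3} | OUT={a@B2, c@B0, e@B2, f@B4}
  B5: | IN={a@B2, c@B0, e@B2, f@B4} | OUT={a@B2, c@B5, d@B5, e@B2, f@B4}
  B6: | IN={a@B2, c@B5, d@B5, e@B2, f@B4} | OUT={a@B2, c@B5, d@B5, e@B6, f@B4}
  B7: | IN={a@B2, c@B5, d@B5, e@B6, f@B4} | OUT={a@B2, c@B5, d@B5, e@B6, f@B4}
  B8: | IN={a@B2, c@B5, d@B5, e@B2, e@B6, f@B4} | OUT={a@B2, c@B5, d@B5, e@B8, f@B4}

Merge at B1: IN[B1] = OUT[B0] ⊔ OUT[B4] = {a@B2, c@B0, e@B2, f@B0, f@B4}
Applying B1's transfer function to that IN value gives OUT[B1] (row B1 above).

Answer: {a@B2, c@B0, e@B1, f@B0, f@B4}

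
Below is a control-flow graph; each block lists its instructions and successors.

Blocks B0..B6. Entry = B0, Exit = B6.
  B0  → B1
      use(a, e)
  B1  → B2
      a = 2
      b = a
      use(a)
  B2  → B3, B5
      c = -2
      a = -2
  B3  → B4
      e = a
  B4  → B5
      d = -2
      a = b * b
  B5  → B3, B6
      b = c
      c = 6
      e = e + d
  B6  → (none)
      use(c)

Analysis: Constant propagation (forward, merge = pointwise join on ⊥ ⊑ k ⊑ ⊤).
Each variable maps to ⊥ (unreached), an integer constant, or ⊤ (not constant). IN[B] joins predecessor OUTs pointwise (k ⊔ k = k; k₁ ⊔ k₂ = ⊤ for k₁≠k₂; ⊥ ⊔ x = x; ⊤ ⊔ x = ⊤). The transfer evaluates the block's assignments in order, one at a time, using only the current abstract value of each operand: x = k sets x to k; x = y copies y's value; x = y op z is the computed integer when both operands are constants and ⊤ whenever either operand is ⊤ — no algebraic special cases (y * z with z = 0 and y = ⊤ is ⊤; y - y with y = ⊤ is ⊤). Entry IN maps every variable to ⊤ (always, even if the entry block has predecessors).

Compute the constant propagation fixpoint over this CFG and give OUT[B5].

Per-block solution:
  B0:  IN=(all ⊤)  OUT=(all ⊤)
  B1:  IN=(all ⊤)  OUT={a:2, b:2; rest ⊤}
  B2:  IN={a:2, b:2; rest ⊤}  OUT={a:-2, b:2, c:-2; rest ⊤}
  B3:  IN=(all ⊤)  OUT=(all ⊤)
  B4:  IN=(all ⊤)  OUT={d:-2; rest ⊤}
  B5:  IN=(all ⊤)  OUT={c:6; rest ⊤}
  B6:  IN={c:6; rest ⊤}  OUT={c:6; rest ⊤}

Merge at B5: IN[B5] = OUT[B2] ⊔ OUT[B4] = {a: ⊤, b: ⊤, c: ⊤, d: ⊤, e: ⊤, f: ⊤}
Applying B5's transfer function to that IN value gives OUT[B5] (row B5 above).

Answer: {a: ⊤, b: ⊤, c: 6, d: ⊤, e: ⊤, f: ⊤}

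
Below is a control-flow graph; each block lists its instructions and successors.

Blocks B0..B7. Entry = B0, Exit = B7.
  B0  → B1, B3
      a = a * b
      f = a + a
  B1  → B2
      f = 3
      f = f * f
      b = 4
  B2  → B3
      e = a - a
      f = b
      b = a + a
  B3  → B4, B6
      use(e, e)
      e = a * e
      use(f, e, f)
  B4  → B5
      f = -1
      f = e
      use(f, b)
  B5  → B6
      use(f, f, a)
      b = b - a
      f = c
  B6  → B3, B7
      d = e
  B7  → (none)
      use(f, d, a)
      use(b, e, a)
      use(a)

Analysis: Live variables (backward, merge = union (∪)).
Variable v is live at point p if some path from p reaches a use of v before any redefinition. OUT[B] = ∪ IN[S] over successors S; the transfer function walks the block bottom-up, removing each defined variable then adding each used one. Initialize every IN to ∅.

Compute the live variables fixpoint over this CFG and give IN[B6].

Answer: {a, b, c, e, f}

Derivation:
Per-block solution:
  B0: | IN={a, b, c, e} | OUT={a, b, c, e, f}
  B1: | IN={a, c} | OUT={a, b, c}
  B2: | IN={a, b, c} | OUT={a, b, c, e, f}
  B3: | IN={a, b, c, e, f} | OUT={a, b, c, e, f}
  B4: | IN={a, b, c, e} | OUT={a, b, c, e, f}
  B5: | IN={a, b, c, e, f} | OUT={a, b, c, e, f}
  B6: | IN={a, b, c, e, f} | OUT={a, b, c, d, e, f}
  B7: | IN={a, b, d, e, f} | OUT={}

Merge at B6: OUT[B6] = IN[B3] ⊔ IN[B7] = {a, b, c, d, e, f}
Applying B6's transfer function to that OUT value gives IN[B6] (row B6 above).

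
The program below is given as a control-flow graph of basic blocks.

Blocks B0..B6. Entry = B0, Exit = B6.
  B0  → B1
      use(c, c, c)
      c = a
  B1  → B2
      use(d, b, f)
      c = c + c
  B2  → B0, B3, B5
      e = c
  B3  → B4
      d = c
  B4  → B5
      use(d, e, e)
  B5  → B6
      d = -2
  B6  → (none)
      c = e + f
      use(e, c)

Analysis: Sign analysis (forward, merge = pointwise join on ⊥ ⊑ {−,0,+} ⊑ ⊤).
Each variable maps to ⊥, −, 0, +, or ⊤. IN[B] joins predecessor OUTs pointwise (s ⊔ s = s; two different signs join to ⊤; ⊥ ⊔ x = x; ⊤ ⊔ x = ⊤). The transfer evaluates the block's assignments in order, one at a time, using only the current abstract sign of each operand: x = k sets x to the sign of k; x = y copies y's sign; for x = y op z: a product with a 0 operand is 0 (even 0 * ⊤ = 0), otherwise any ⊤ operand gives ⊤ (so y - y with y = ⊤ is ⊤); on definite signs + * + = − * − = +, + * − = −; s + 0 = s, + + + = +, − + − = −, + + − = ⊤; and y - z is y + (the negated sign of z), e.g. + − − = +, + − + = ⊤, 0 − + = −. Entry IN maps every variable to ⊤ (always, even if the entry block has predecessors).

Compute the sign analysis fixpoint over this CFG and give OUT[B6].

Answer: {a: ⊤, b: ⊤, c: ⊤, d: -, e: ⊤, f: ⊤}

Derivation:
Converged values:
  B0:  IN=(all ⊤)  OUT=(all ⊤)
  B1:  IN=(all ⊤)  OUT=(all ⊤)
  B2:  IN=(all ⊤)  OUT=(all ⊤)
  B3:  IN=(all ⊤)  OUT=(all ⊤)
  B4:  IN=(all ⊤)  OUT=(all ⊤)
  B5:  IN=(all ⊤)  OUT={d:-; rest ⊤}
  B6:  IN={d:-; rest ⊤}  OUT={d:-; rest ⊤}

Merge at B6: IN[B6] = OUT[B5] = {a: ⊤, b: ⊤, c: ⊤, d: -, e: ⊤, f: ⊤}
Applying B6's transfer function to that IN value gives OUT[B6] (row B6 above).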